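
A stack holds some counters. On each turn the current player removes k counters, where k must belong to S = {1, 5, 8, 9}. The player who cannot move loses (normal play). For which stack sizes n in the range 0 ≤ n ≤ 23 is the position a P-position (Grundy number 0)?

0, 2, 4, 6, 16, 18, 20, 22

G(0) = 0
G(1) = mex{0} = 1
G(2) = mex{1} = 0
G(3) = mex{0} = 1
G(4) = mex{1} = 0
G(5) = mex{0,0} = 1
G(6) = mex{1,1} = 0
G(7) = mex{0,0} = 1
G(8) = mex{1,1,0} = 2
G(9) = mex{2,0,1,0} = 3
G(10) = mex{3,1,0,1} = 2
G(11) = mex{2,0,1,0} = 3
G(12) = mex{3,1,0,1} = 2
G(13) = mex{2,2,1,0} = 3
G(14) = mex{3,3,0,1} = 2
G(15) = mex{2,2,1,0} = 3
G(16) = mex{3,3,2,1} = 0
G(17) = mex{0,2,3,2} = 1
G(18) = mex{1,3,2,3} = 0
G(19) = mex{0,2,3,2} = 1
G(20) = mex{1,3,2,3} = 0
G(21) = mex{0,0,3,2} = 1
G(22) = mex{1,1,2,3} = 0
G(23) = mex{0,0,3,2} = 1
P-positions are exactly the n with G(n) = 0.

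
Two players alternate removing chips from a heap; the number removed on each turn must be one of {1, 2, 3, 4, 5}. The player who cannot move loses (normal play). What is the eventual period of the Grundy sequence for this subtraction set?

n :  0  1  2  3  4  5  6  7  8  9 10 11 12 13 14
G :  0  1  2  3  4  5  0  1  2  3  4  5  0  1  2
G(n+6) = G(n) holds for n = 0,…,4 (a full window of length max(S) = 5), so the sequence is purely periodic with period 6.

6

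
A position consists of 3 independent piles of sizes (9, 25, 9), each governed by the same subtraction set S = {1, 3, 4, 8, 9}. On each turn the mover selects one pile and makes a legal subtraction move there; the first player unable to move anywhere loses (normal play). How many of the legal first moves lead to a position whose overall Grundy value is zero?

All piles use S = {1, 3, 4, 8, 9}:
n :  0  1  2  3  4  5  6  7  8  9 10 11 12 13 14 15 16 17 18 19 20 21 22 23 24 25
G :  0  1  0  1  2  3  2  0  1  4  3  2  0  1  0  1  2  3  2  0  1  4  3  2  0  1
Pile A: G(9) = 4.
Pile B: G(25) = 1.
Pile C: G(9) = 4.
Combined Grundy value = 4 ⊕ 1 ⊕ 4 = 1.
A winning move leaves total XOR = 0, i.e. changes one component's Grundy value g to g ⊕ X where X is the current total.
Pile A: need g' = 4⊕1 = 5. Options: 9−1→G=1, 9−3→G=2, 9−4→G=3, 9−8→G=1, 9−9→G=0. Hits: 0.
Pile B: need g' = 1⊕1 = 0. Options: 25−1→G=0, 25−3→G=3, 25−4→G=4, 25−8→G=3, 25−9→G=2. Hits: 1.
Pile C: need g' = 4⊕1 = 5. Options: 9−1→G=1, 9−3→G=2, 9−4→G=3, 9−8→G=1, 9−9→G=0. Hits: 0.

1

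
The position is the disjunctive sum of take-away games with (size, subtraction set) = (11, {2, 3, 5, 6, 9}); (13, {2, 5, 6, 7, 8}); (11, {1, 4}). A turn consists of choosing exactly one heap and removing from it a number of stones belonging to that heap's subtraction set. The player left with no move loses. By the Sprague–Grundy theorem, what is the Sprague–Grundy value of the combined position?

4

Heap A, S = {2, 3, 5, 6, 9}:
n :  0  1  2  3  4  5  6  7  8  9 10 11
G :  0  0  1  1  2  2  3  3  0  4  1  5
G_A(11) = 5.
Heap B, S = {2, 5, 6, 7, 8}:
G(0) = 0
G(1) = mex{} = 0
G(2) = mex{0} = 1
G(3) = mex{0} = 1
G(4) = mex{1} = 0
G(5) = mex{1,0} = 2
G(6) = mex{0,0,0} = 1
G(7) = mex{2,1,0,0} = 3
G(8) = mex{1,1,1,0,0} = 2
G(9) = mex{3,0,1,1,0} = 2
G(10) = mex{2,2,0,1,1} = 3
G(11) = mex{2,1,2,0,1} = 3
G(12) = mex{3,3,1,2,0} = 4
G(13) = mex{3,2,3,1,2} = 0
G_B(13) = 0.
Heap C, S = {1, 4}:
G(0) = 0
G(1) = mex{0} = 1
G(2) = mex{1} = 0
G(3) = mex{0} = 1
G(4) = mex{1,0} = 2
G(5) = mex{2,1} = 0
G(6) = mex{0,0} = 1
G(7) = mex{1,1} = 0
G(8) = mex{0,2} = 1
G(9) = mex{1,0} = 2
G(10) = mex{2,1} = 0
G(11) = mex{0,0} = 1
G_C(11) = 1.
Combined Grundy value = 5 ⊕ 0 ⊕ 1 = 4.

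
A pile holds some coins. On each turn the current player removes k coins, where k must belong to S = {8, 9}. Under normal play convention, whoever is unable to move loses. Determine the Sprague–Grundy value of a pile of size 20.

n :  0  1  2  3  4  5  6  7  8  9 10 11 12 13 14 15 16 17 18 19 20
G :  0  0  0  0  0  0  0  0  1  1  1  1  1  1  1  1  2  0  0  0  0

0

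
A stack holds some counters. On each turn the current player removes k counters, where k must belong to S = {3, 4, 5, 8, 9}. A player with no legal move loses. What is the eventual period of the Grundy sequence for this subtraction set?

12

n :  0  1  2  3  4  5  6  7  8  9 10 11 12 13 14 15 16 17 18 19 20 21 22 23 24 25
G :  0  0  0  1  1  1  2  2  2  3  3  3  0  0  0  1  1  1  2  2  2  3  3  3  0  0
G(n+12) = G(n) holds for n = 0,…,8 (a full window of length max(S) = 9), so the sequence is purely periodic with period 12.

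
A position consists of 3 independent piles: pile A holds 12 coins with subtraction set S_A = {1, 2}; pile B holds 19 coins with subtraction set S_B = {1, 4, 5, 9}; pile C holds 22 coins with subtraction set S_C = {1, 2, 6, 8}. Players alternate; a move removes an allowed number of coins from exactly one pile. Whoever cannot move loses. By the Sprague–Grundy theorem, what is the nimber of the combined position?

0

Pile A, S = {1, 2}:
n :  0  1  2  3  4  5  6  7  8  9 10 11 12
G :  0  1  2  0  1  2  0  1  2  0  1  2  0
G_A(12) = 0.
Pile B, S = {1, 4, 5, 9}:
n :  0  1  2  3  4  5  6  7  8  9 10 11 12 13 14 15 16 17 18 19
G :  0  1  0  1  2  3  2  3  0  1  0  1  2  3  2  3  0  1  0  1
G_B(19) = 1.
Pile C, S = {1, 2, 6, 8}:
G(0) = 0
G(1) = mex{0} = 1
G(2) = mex{1,0} = 2
G(3) = mex{2,1} = 0
G(4) = mex{0,2} = 1
G(5) = mex{1,0} = 2
G(6) = mex{2,1,0} = 3
G(7) = mex{3,2,1} = 0
G(8) = mex{0,3,2,0} = 1
G(9) = mex{1,0,0,1} = 2
G(10) = mex{2,1,1,2} = 0
G(11) = mex{0,2,2,0} = 1
G(12) = mex{1,0,3,1} = 2
G(13) = mex{2,1,0,2} = 3
G(14) = mex{3,2,1,3} = 0
G(15) = mex{0,3,2,0} = 1
G(16) = mex{1,0,0,1} = 2
G(17) = mex{2,1,1,2} = 0
G(18) = mex{0,2,2,0} = 1
G(19) = mex{1,0,3,1} = 2
G(20) = mex{2,1,0,2} = 3
G(21) = mex{3,2,1,3} = 0
G(22) = mex{0,3,2,0} = 1
G_C(22) = 1.
Combined Grundy value = 0 ⊕ 1 ⊕ 1 = 0.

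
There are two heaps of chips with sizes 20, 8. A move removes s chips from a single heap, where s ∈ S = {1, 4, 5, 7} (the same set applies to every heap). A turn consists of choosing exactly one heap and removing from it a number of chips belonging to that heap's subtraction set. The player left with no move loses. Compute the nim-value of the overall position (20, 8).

2

All heaps use S = {1, 4, 5, 7}:
G(0) = 0
G(1) = mex{0} = 1
G(2) = mex{1} = 0
G(3) = mex{0} = 1
G(4) = mex{1,0} = 2
G(5) = mex{2,1,0} = 3
G(6) = mex{3,0,1} = 2
G(7) = mex{2,1,0,0} = 3
G(8) = mex{3,2,1,1} = 0
G(9) = mex{0,3,2,0} = 1
G(10) = mex{1,2,3,1} = 0
G(11) = mex{0,3,2,2} = 1
G(12) = mex{1,0,3,3} = 2
G(13) = mex{2,1,0,2} = 3
G(14) = mex{3,0,1,3} = 2
G(15) = mex{2,1,0,0} = 3
G(16) = mex{3,2,1,1} = 0
G(17) = mex{0,3,2,0} = 1
G(18) = mex{1,2,3,1} = 0
G(19) = mex{0,3,2,2} = 1
G(20) = mex{1,0,3,3} = 2
Heap A: G(20) = 2.
Heap B: G(8) = 0.
Combined Grundy value = 2 ⊕ 0 = 2.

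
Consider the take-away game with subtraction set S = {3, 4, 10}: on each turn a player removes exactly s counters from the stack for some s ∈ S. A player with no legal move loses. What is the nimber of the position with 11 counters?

G(0) = 0
G(1) = mex{} = 0
G(2) = mex{} = 0
G(3) = mex{0} = 1
G(4) = mex{0,0} = 1
G(5) = mex{0,0} = 1
G(6) = mex{1,0} = 2
G(7) = mex{1,1} = 0
G(8) = mex{1,1} = 0
G(9) = mex{2,1} = 0
G(10) = mex{0,2,0} = 1
G(11) = mex{0,0,0} = 1

1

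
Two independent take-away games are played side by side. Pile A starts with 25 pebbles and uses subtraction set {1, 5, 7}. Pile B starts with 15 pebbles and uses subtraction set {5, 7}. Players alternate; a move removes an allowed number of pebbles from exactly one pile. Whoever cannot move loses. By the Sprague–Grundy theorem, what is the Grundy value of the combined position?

1

Pile A, S = {1, 5, 7}:
n :  0  1  2  3  4  5  6  7  8  9 10 11 12 13 14 15 16 17 18 19 20 21 22 23 24 25
G :  0  1  0  1  0  1  0  1  0  1  0  1  0  1  0  1  0  1  0  1  0  1  0  1  0  1
G_A(25) = 1.
Pile B, S = {5, 7}:
G(0) = 0
G(1) = mex{} = 0
G(2) = mex{} = 0
G(3) = mex{} = 0
G(4) = mex{} = 0
G(5) = mex{0} = 1
G(6) = mex{0} = 1
G(7) = mex{0,0} = 1
G(8) = mex{0,0} = 1
G(9) = mex{0,0} = 1
G(10) = mex{1,0} = 2
G(11) = mex{1,0} = 2
G(12) = mex{1,1} = 0
G(13) = mex{1,1} = 0
G(14) = mex{1,1} = 0
G(15) = mex{2,1} = 0
G_B(15) = 0.
Combined Grundy value = 1 ⊕ 0 = 1.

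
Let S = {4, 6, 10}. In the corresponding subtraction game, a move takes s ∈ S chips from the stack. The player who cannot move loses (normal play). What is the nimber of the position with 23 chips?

2

G(0) = 0
G(1) = mex{} = 0
G(2) = mex{} = 0
G(3) = mex{} = 0
G(4) = mex{0} = 1
G(5) = mex{0} = 1
G(6) = mex{0,0} = 1
G(7) = mex{0,0} = 1
G(8) = mex{1,0} = 2
G(9) = mex{1,0} = 2
G(10) = mex{1,1,0} = 2
G(11) = mex{1,1,0} = 2
G(12) = mex{2,1,0} = 3
G(13) = mex{2,1,0} = 3
G(14) = mex{2,2,1} = 0
G(15) = mex{2,2,1} = 0
G(16) = mex{3,2,1} = 0
G(17) = mex{3,2,1} = 0
G(18) = mex{0,3,2} = 1
G(19) = mex{0,3,2} = 1
G(20) = mex{0,0,2} = 1
G(21) = mex{0,0,2} = 1
G(22) = mex{1,0,3} = 2
G(23) = mex{1,0,3} = 2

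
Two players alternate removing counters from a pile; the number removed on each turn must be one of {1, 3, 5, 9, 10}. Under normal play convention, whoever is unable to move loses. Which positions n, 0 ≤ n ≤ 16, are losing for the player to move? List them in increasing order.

0, 2, 4, 6, 8

n :  0  1  2  3  4  5  6  7  8  9 10 11 12 13 14 15 16
G :  0  1  0  1  0  1  0  1  0  1  2  3  2  3  2  3  2
P-positions are exactly the n with G(n) = 0.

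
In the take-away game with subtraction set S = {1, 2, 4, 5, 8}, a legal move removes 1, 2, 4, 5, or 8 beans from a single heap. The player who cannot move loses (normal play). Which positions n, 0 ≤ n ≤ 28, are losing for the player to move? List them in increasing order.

G(0) = 0
G(1) = mex{0} = 1
G(2) = mex{1,0} = 2
G(3) = mex{2,1} = 0
G(4) = mex{0,2,0} = 1
G(5) = mex{1,0,1,0} = 2
G(6) = mex{2,1,2,1} = 0
G(7) = mex{0,2,0,2} = 1
G(8) = mex{1,0,1,0,0} = 2
G(9) = mex{2,1,2,1,1} = 0
G(10) = mex{0,2,0,2,2} = 1
G(11) = mex{1,0,1,0,0} = 2
G(12) = mex{2,1,2,1,1} = 0
G(13) = mex{0,2,0,2,2} = 1
G(14) = mex{1,0,1,0,0} = 2
G(15) = mex{2,1,2,1,1} = 0
G(16) = mex{0,2,0,2,2} = 1
G(17) = mex{1,0,1,0,0} = 2
G(18) = mex{2,1,2,1,1} = 0
G(19) = mex{0,2,0,2,2} = 1
G(20) = mex{1,0,1,0,0} = 2
G(21) = mex{2,1,2,1,1} = 0
G(22) = mex{0,2,0,2,2} = 1
G(23) = mex{1,0,1,0,0} = 2
G(24) = mex{2,1,2,1,1} = 0
G(25) = mex{0,2,0,2,2} = 1
G(26) = mex{1,0,1,0,0} = 2
G(27) = mex{2,1,2,1,1} = 0
G(28) = mex{0,2,0,2,2} = 1
P-positions are exactly the n with G(n) = 0.

0, 3, 6, 9, 12, 15, 18, 21, 24, 27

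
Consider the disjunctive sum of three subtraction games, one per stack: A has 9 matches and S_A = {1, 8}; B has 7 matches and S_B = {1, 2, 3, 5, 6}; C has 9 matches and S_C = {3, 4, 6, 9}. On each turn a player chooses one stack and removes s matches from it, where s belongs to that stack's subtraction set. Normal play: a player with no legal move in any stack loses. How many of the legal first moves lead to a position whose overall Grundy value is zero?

0

Stack A, S = {1, 8}:
G(0) = 0
G(1) = mex{0} = 1
G(2) = mex{1} = 0
G(3) = mex{0} = 1
G(4) = mex{1} = 0
G(5) = mex{0} = 1
G(6) = mex{1} = 0
G(7) = mex{0} = 1
G(8) = mex{1,0} = 2
G(9) = mex{2,1} = 0
G_A(9) = 0.
Stack B, S = {1, 2, 3, 5, 6}:
G(0) = 0
G(1) = mex{0} = 1
G(2) = mex{1,0} = 2
G(3) = mex{2,1,0} = 3
G(4) = mex{3,2,1} = 0
G(5) = mex{0,3,2,0} = 1
G(6) = mex{1,0,3,1,0} = 2
G(7) = mex{2,1,0,2,1} = 3
G_B(7) = 3.
Stack C, S = {3, 4, 6, 9}:
G(0) = 0
G(1) = mex{} = 0
G(2) = mex{} = 0
G(3) = mex{0} = 1
G(4) = mex{0,0} = 1
G(5) = mex{0,0} = 1
G(6) = mex{1,0,0} = 2
G(7) = mex{1,1,0} = 2
G(8) = mex{1,1,0} = 2
G(9) = mex{2,1,1,0} = 3
G_C(9) = 3.
Combined Grundy value = 0 ⊕ 3 ⊕ 3 = 0.
A winning move leaves total XOR = 0, i.e. changes one component's Grundy value g to g ⊕ X where X is the current total.
Stack A: target g' = 0⊕0 = 0, but every legal move changes the Grundy value (mex property), so 0 moves.
Stack B: target g' = 3⊕0 = 3, but every legal move changes the Grundy value (mex property), so 0 moves.
Stack C: target g' = 3⊕0 = 3, but every legal move changes the Grundy value (mex property), so 0 moves.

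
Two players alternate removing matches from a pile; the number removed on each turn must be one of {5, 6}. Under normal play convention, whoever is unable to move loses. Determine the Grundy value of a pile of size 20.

G(0) = 0
G(1) = mex{} = 0
G(2) = mex{} = 0
G(3) = mex{} = 0
G(4) = mex{} = 0
G(5) = mex{0} = 1
G(6) = mex{0,0} = 1
G(7) = mex{0,0} = 1
G(8) = mex{0,0} = 1
G(9) = mex{0,0} = 1
G(10) = mex{1,0} = 2
G(11) = mex{1,1} = 0
G(12) = mex{1,1} = 0
G(13) = mex{1,1} = 0
G(14) = mex{1,1} = 0
G(15) = mex{2,1} = 0
G(16) = mex{0,2} = 1
G(17) = mex{0,0} = 1
G(18) = mex{0,0} = 1
G(19) = mex{0,0} = 1
G(20) = mex{0,0} = 1

1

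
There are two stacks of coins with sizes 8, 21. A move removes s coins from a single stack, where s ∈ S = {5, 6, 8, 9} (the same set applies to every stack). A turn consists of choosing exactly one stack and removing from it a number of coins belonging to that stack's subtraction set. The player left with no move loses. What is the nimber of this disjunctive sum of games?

0

All stacks use S = {5, 6, 8, 9}:
n :  0  1  2  3  4  5  6  7  8  9 10 11 12 13 14 15 16 17 18 19 20 21
G :  0  0  0  0  0  1  1  1  1  1  2  2  2  2  0  0  0  0  0  1  1  1
Stack A: G(8) = 1.
Stack B: G(21) = 1.
Combined Grundy value = 1 ⊕ 1 = 0.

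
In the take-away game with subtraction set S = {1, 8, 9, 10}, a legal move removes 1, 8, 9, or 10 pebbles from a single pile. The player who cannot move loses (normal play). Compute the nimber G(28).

G(0) = 0
G(1) = mex{0} = 1
G(2) = mex{1} = 0
G(3) = mex{0} = 1
G(4) = mex{1} = 0
G(5) = mex{0} = 1
G(6) = mex{1} = 0
G(7) = mex{0} = 1
G(8) = mex{1,0} = 2
G(9) = mex{2,1,0} = 3
G(10) = mex{3,0,1,0} = 2
G(11) = mex{2,1,0,1} = 3
G(12) = mex{3,0,1,0} = 2
G(13) = mex{2,1,0,1} = 3
G(14) = mex{3,0,1,0} = 2
G(15) = mex{2,1,0,1} = 3
G(16) = mex{3,2,1,0} = 4
G(17) = mex{4,3,2,1} = 0
G(18) = mex{0,2,3,2} = 1
G(19) = mex{1,3,2,3} = 0
G(20) = mex{0,2,3,2} = 1
G(21) = mex{1,3,2,3} = 0
G(22) = mex{0,2,3,2} = 1
G(23) = mex{1,3,2,3} = 0
G(24) = mex{0,4,3,2} = 1
G(25) = mex{1,0,4,3} = 2
G(26) = mex{2,1,0,4} = 3
G(27) = mex{3,0,1,0} = 2
G(28) = mex{2,1,0,1} = 3

3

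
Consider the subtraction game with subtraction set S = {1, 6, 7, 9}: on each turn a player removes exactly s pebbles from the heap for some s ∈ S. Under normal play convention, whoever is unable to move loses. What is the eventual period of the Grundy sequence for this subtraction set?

12

n :  0  1  2  3  4  5  6  7  8  9 10 11 12 13 14 15 16 17 18 19 20 21 22 23 24 25
G :  0  1  0  1  0  1  2  3  2  3  2  3  0  1  0  1  0  1  2  3  2  3  2  3  0  1
G(n+12) = G(n) holds for n = 0,…,8 (a full window of length max(S) = 9), so the sequence is purely periodic with period 12.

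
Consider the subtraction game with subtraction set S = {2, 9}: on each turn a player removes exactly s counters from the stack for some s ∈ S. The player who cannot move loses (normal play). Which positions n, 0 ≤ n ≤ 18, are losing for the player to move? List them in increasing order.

0, 1, 4, 5, 8, 11, 12, 15, 16

G(0) = 0
G(1) = mex{} = 0
G(2) = mex{0} = 1
G(3) = mex{0} = 1
G(4) = mex{1} = 0
G(5) = mex{1} = 0
G(6) = mex{0} = 1
G(7) = mex{0} = 1
G(8) = mex{1} = 0
G(9) = mex{1,0} = 2
G(10) = mex{0,0} = 1
G(11) = mex{2,1} = 0
G(12) = mex{1,1} = 0
G(13) = mex{0,0} = 1
G(14) = mex{0,0} = 1
G(15) = mex{1,1} = 0
G(16) = mex{1,1} = 0
G(17) = mex{0,0} = 1
G(18) = mex{0,2} = 1
P-positions are exactly the n with G(n) = 0.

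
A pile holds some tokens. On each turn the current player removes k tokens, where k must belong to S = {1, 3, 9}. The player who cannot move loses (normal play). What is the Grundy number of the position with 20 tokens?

n :  0  1  2  3  4  5  6  7  8  9 10 11 12 13 14 15 16 17 18 19 20
G :  0  1  0  1  0  1  0  1  0  1  0  1  0  1  0  1  0  1  0  1  0

0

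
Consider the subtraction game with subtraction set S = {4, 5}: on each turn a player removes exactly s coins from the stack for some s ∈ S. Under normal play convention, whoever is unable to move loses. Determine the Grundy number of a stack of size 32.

G(0) = 0
G(1) = mex{} = 0
G(2) = mex{} = 0
G(3) = mex{} = 0
G(4) = mex{0} = 1
G(5) = mex{0,0} = 1
G(6) = mex{0,0} = 1
G(7) = mex{0,0} = 1
G(8) = mex{1,0} = 2
G(9) = mex{1,1} = 0
G(10) = mex{1,1} = 0
G(11) = mex{1,1} = 0
G(12) = mex{2,1} = 0
G(13) = mex{0,2} = 1
G(14) = mex{0,0} = 1
G(15) = mex{0,0} = 1
G(16) = mex{0,0} = 1
G(17) = mex{1,0} = 2
G(18) = mex{1,1} = 0
G(19) = mex{1,1} = 0
G(20) = mex{1,1} = 0
G(21) = mex{2,1} = 0
G(22) = mex{0,2} = 1
G(23) = mex{0,0} = 1
G(24) = mex{0,0} = 1
G(25) = mex{0,0} = 1
G(26) = mex{1,0} = 2
G(27) = mex{1,1} = 0
G(28) = mex{1,1} = 0
G(29) = mex{1,1} = 0
G(30) = mex{2,1} = 0
G(31) = mex{0,2} = 1
G(32) = mex{0,0} = 1

1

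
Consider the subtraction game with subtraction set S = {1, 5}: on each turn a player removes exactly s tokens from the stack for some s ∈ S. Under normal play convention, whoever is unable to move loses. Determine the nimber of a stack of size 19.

n :  0  1  2  3  4  5  6  7  8  9 10 11 12 13 14 15 16 17 18 19
G :  0  1  0  1  0  1  0  1  0  1  0  1  0  1  0  1  0  1  0  1

1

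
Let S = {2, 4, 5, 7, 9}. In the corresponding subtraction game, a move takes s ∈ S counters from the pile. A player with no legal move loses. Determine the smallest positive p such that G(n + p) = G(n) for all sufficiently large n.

11

n :  0  1  2  3  4  5  6  7  8  9 10 11 12 13 14 15 16 17 18 19 20 21 22 23
G :  0  0  1  1  2  2  3  3  4  4  5  0  0  1  1  2  2  3  3  4  4  5  0  0
G(n+11) = G(n) holds for n = 0,…,8 (a full window of length max(S) = 9), so the sequence is purely periodic with period 11.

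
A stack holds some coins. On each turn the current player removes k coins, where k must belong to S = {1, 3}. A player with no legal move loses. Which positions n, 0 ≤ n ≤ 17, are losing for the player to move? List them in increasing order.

0, 2, 4, 6, 8, 10, 12, 14, 16

G(0) = 0
G(1) = mex{0} = 1
G(2) = mex{1} = 0
G(3) = mex{0,0} = 1
G(4) = mex{1,1} = 0
G(5) = mex{0,0} = 1
G(6) = mex{1,1} = 0
G(7) = mex{0,0} = 1
G(8) = mex{1,1} = 0
G(9) = mex{0,0} = 1
G(10) = mex{1,1} = 0
G(11) = mex{0,0} = 1
G(12) = mex{1,1} = 0
G(13) = mex{0,0} = 1
G(14) = mex{1,1} = 0
G(15) = mex{0,0} = 1
G(16) = mex{1,1} = 0
G(17) = mex{0,0} = 1
P-positions are exactly the n with G(n) = 0.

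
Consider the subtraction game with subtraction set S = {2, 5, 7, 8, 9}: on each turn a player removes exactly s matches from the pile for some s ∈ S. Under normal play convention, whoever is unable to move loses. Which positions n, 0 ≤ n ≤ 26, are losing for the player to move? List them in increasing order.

G(0) = 0
G(1) = mex{} = 0
G(2) = mex{0} = 1
G(3) = mex{0} = 1
G(4) = mex{1} = 0
G(5) = mex{1,0} = 2
G(6) = mex{0,0} = 1
G(7) = mex{2,1,0} = 3
G(8) = mex{1,1,0,0} = 2
G(9) = mex{3,0,1,0,0} = 2
G(10) = mex{2,2,1,1,0} = 3
G(11) = mex{2,1,0,1,1} = 3
G(12) = mex{3,3,2,0,1} = 4
G(13) = mex{3,2,1,2,0} = 4
G(14) = mex{4,2,3,1,2} = 0
G(15) = mex{4,3,2,3,1} = 0
G(16) = mex{0,3,2,2,3} = 1
G(17) = mex{0,4,3,2,2} = 1
G(18) = mex{1,4,3,3,2} = 0
G(19) = mex{1,0,4,3,3} = 2
G(20) = mex{0,0,4,4,3} = 1
G(21) = mex{2,1,0,4,4} = 3
G(22) = mex{1,1,0,0,4} = 2
G(23) = mex{3,0,1,0,0} = 2
G(24) = mex{2,2,1,1,0} = 3
G(25) = mex{2,1,0,1,1} = 3
G(26) = mex{3,3,2,0,1} = 4
P-positions are exactly the n with G(n) = 0.

0, 1, 4, 14, 15, 18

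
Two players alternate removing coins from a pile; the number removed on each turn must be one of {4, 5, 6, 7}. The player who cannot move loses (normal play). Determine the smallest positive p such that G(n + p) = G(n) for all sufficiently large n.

11

G(0) = 0
G(1) = mex{} = 0
G(2) = mex{} = 0
G(3) = mex{} = 0
G(4) = mex{0} = 1
G(5) = mex{0,0} = 1
G(6) = mex{0,0,0} = 1
G(7) = mex{0,0,0,0} = 1
G(8) = mex{1,0,0,0} = 2
G(9) = mex{1,1,0,0} = 2
G(10) = mex{1,1,1,0} = 2
G(11) = mex{1,1,1,1} = 0
G(12) = mex{2,1,1,1} = 0
G(13) = mex{2,2,1,1} = 0
G(14) = mex{2,2,2,1} = 0
G(15) = mex{0,2,2,2} = 1
G(16) = mex{0,0,2,2} = 1
G(17) = mex{0,0,0,2} = 1
G(18) = mex{0,0,0,0} = 1
G(19) = mex{1,0,0,0} = 2
G(20) = mex{1,1,0,0} = 2
G(21) = mex{1,1,1,0} = 2
G(22) = mex{1,1,1,1} = 0
G(23) = mex{2,1,1,1} = 0
G(n+11) = G(n) holds for n = 0,…,6 (a full window of length max(S) = 7), so the sequence is purely periodic with period 11.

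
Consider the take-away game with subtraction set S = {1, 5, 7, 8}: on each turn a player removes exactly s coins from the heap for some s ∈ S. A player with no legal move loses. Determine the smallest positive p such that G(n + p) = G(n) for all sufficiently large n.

15

n :  0  1  2  3  4  5  6  7  8  9 10 11 12 13 14 15 16 17 18 19 20 21 22 23 24 25 26 27 28 29 30 31
G :  0  1  0  1  0  1  0  1  2  3  2  3  2  3  2  0  1  0  1  0  1  0  1  2  3  2  3  2  3  2  0  1
G(n+15) = G(n) holds for n = 0,…,7 (a full window of length max(S) = 8), so the sequence is purely periodic with period 15.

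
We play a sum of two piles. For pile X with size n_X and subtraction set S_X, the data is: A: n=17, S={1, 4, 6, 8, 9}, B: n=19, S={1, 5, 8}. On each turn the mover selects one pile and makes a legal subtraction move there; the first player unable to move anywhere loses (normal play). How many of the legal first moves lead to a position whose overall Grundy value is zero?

Pile A, S = {1, 4, 6, 8, 9}:
G(0) = 0
G(1) = mex{0} = 1
G(2) = mex{1} = 0
G(3) = mex{0} = 1
G(4) = mex{1,0} = 2
G(5) = mex{2,1} = 0
G(6) = mex{0,0,0} = 1
G(7) = mex{1,1,1} = 0
G(8) = mex{0,2,0,0} = 1
G(9) = mex{1,0,1,1,0} = 2
G(10) = mex{2,1,2,0,1} = 3
G(11) = mex{3,0,0,1,0} = 2
G(12) = mex{2,1,1,2,1} = 0
G(13) = mex{0,2,0,0,2} = 1
G(14) = mex{1,3,1,1,0} = 2
G(15) = mex{2,2,2,0,1} = 3
G(16) = mex{3,0,3,1,0} = 2
G(17) = mex{2,1,2,2,1} = 0
G_A(17) = 0.
Pile B, S = {1, 5, 8}:
n :  0  1  2  3  4  5  6  7  8  9 10 11 12 13 14 15 16 17 18 19
G :  0  1  0  1  0  1  0  1  2  3  2  3  2  0  1  0  1  0  1  0
G_B(19) = 0.
Combined Grundy value = 0 ⊕ 0 = 0.
A winning move leaves total XOR = 0, i.e. changes one component's Grundy value g to g ⊕ X where X is the current total.
Pile A: target g' = 0⊕0 = 0, but every legal move changes the Grundy value (mex property), so 0 moves.
Pile B: target g' = 0⊕0 = 0, but every legal move changes the Grundy value (mex property), so 0 moves.

0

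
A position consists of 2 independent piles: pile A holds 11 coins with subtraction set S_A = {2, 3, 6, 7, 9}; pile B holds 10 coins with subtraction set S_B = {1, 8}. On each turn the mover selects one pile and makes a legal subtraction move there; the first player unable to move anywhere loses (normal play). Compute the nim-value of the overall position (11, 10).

Pile A, S = {2, 3, 6, 7, 9}:
n :  0  1  2  3  4  5  6  7  8  9 10 11
G :  0  0  1  1  2  0  3  1  2  2  3  3
G_A(11) = 3.
Pile B, S = {1, 8}:
G(0) = 0
G(1) = mex{0} = 1
G(2) = mex{1} = 0
G(3) = mex{0} = 1
G(4) = mex{1} = 0
G(5) = mex{0} = 1
G(6) = mex{1} = 0
G(7) = mex{0} = 1
G(8) = mex{1,0} = 2
G(9) = mex{2,1} = 0
G(10) = mex{0,0} = 1
G_B(10) = 1.
Combined Grundy value = 3 ⊕ 1 = 2.

2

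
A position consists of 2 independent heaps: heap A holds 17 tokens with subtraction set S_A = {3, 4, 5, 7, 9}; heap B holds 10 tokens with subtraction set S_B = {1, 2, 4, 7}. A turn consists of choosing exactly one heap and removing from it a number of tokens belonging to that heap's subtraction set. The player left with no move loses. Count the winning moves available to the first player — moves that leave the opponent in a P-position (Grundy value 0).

0

Heap A, S = {3, 4, 5, 7, 9}:
n :  0  1  2  3  4  5  6  7  8  9 10 11 12 13 14 15 16 17
G :  0  0  0  1  1  1  2  2  2  3  3  3  0  0  0  1  1  1
G_A(17) = 1.
Heap B, S = {1, 2, 4, 7}:
G(0) = 0
G(1) = mex{0} = 1
G(2) = mex{1,0} = 2
G(3) = mex{2,1} = 0
G(4) = mex{0,2,0} = 1
G(5) = mex{1,0,1} = 2
G(6) = mex{2,1,2} = 0
G(7) = mex{0,2,0,0} = 1
G(8) = mex{1,0,1,1} = 2
G(9) = mex{2,1,2,2} = 0
G(10) = mex{0,2,0,0} = 1
G_B(10) = 1.
Combined Grundy value = 1 ⊕ 1 = 0.
A winning move leaves total XOR = 0, i.e. changes one component's Grundy value g to g ⊕ X where X is the current total.
Heap A: target g' = 1⊕0 = 1, but every legal move changes the Grundy value (mex property), so 0 moves.
Heap B: target g' = 1⊕0 = 1, but every legal move changes the Grundy value (mex property), so 0 moves.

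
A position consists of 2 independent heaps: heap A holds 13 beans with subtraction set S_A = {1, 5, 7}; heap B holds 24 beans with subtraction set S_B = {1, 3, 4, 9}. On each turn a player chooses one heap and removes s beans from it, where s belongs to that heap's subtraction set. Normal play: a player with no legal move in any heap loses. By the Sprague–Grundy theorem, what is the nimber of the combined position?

1

Heap A, S = {1, 5, 7}:
G(0) = 0
G(1) = mex{0} = 1
G(2) = mex{1} = 0
G(3) = mex{0} = 1
G(4) = mex{1} = 0
G(5) = mex{0,0} = 1
G(6) = mex{1,1} = 0
G(7) = mex{0,0,0} = 1
G(8) = mex{1,1,1} = 0
G(9) = mex{0,0,0} = 1
G(10) = mex{1,1,1} = 0
G(11) = mex{0,0,0} = 1
G(12) = mex{1,1,1} = 0
G(13) = mex{0,0,0} = 1
G_A(13) = 1.
Heap B, S = {1, 3, 4, 9}:
G(0) = 0
G(1) = mex{0} = 1
G(2) = mex{1} = 0
G(3) = mex{0,0} = 1
G(4) = mex{1,1,0} = 2
G(5) = mex{2,0,1} = 3
G(6) = mex{3,1,0} = 2
G(7) = mex{2,2,1} = 0
G(8) = mex{0,3,2} = 1
G(9) = mex{1,2,3,0} = 4
G(10) = mex{4,0,2,1} = 3
G(11) = mex{3,1,0,0} = 2
G(12) = mex{2,4,1,1} = 0
G(13) = mex{0,3,4,2} = 1
G(14) = mex{1,2,3,3} = 0
G(15) = mex{0,0,2,2} = 1
G(16) = mex{1,1,0,0} = 2
G(17) = mex{2,0,1,1} = 3
G(18) = mex{3,1,0,4} = 2
G(19) = mex{2,2,1,3} = 0
G(20) = mex{0,3,2,2} = 1
G(21) = mex{1,2,3,0} = 4
G(22) = mex{4,0,2,1} = 3
G(23) = mex{3,1,0,0} = 2
G(24) = mex{2,4,1,1} = 0
G_B(24) = 0.
Combined Grundy value = 1 ⊕ 0 = 1.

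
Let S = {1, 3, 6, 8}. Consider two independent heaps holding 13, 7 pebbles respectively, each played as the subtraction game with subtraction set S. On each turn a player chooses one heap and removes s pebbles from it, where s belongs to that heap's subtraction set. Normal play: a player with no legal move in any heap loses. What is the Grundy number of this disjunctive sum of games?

All heaps use S = {1, 3, 6, 8}:
n :  0  1  2  3  4  5  6  7  8  9 10 11 12 13
G :  0  1  0  1  0  1  2  3  2  0  1  0  1  0
Heap A: G(13) = 0.
Heap B: G(7) = 3.
Combined Grundy value = 0 ⊕ 3 = 3.

3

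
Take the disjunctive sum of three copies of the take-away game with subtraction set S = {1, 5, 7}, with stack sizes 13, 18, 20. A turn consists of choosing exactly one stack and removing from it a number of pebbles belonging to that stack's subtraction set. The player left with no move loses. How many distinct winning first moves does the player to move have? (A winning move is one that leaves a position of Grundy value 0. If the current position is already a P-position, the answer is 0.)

9

All stacks use S = {1, 5, 7}:
n :  0  1  2  3  4  5  6  7  8  9 10 11 12 13 14 15 16 17 18 19 20
G :  0  1  0  1  0  1  0  1  0  1  0  1  0  1  0  1  0  1  0  1  0
Stack A: G(13) = 1.
Stack B: G(18) = 0.
Stack C: G(20) = 0.
Combined Grundy value = 1 ⊕ 0 ⊕ 0 = 1.
A winning move leaves total XOR = 0, i.e. changes one component's Grundy value g to g ⊕ X where X is the current total.
Stack A: need g' = 1⊕1 = 0. Options: 13−1→G=0, 13−5→G=0, 13−7→G=0. Hits: 3.
Stack B: need g' = 0⊕1 = 1. Options: 18−1→G=1, 18−5→G=1, 18−7→G=1. Hits: 3.
Stack C: need g' = 0⊕1 = 1. Options: 20−1→G=1, 20−5→G=1, 20−7→G=1. Hits: 3.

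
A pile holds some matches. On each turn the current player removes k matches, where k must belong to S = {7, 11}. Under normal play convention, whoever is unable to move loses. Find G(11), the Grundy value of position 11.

1

n :  0  1  2  3  4  5  6  7  8  9 10 11
G :  0  0  0  0  0  0  0  1  1  1  1  1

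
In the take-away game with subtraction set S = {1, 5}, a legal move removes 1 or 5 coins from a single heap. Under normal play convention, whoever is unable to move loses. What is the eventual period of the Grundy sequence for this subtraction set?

2

G(0) = 0
G(1) = mex{0} = 1
G(2) = mex{1} = 0
G(3) = mex{0} = 1
G(4) = mex{1} = 0
G(5) = mex{0,0} = 1
G(6) = mex{1,1} = 0
G(7) = mex{0,0} = 1
G(8) = mex{1,1} = 0
G(9) = mex{0,0} = 1
G(10) = mex{1,1} = 0
G(11) = mex{0,0} = 1
G(12) = mex{1,1} = 0
G(13) = mex{0,0} = 1
G(14) = mex{1,1} = 0
G(n+2) = G(n) holds for n = 0,…,4 (a full window of length max(S) = 5), so the sequence is purely periodic with period 2.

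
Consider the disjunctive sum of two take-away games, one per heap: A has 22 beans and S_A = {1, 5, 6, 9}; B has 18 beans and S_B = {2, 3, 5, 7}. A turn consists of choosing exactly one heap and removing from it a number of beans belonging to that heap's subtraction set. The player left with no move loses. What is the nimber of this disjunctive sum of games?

Heap A, S = {1, 5, 6, 9}:
G(0) = 0
G(1) = mex{0} = 1
G(2) = mex{1} = 0
G(3) = mex{0} = 1
G(4) = mex{1} = 0
G(5) = mex{0,0} = 1
G(6) = mex{1,1,0} = 2
G(7) = mex{2,0,1} = 3
G(8) = mex{3,1,0} = 2
G(9) = mex{2,0,1,0} = 3
G(10) = mex{3,1,0,1} = 2
G(11) = mex{2,2,1,0} = 3
G(12) = mex{3,3,2,1} = 0
G(13) = mex{0,2,3,0} = 1
G(14) = mex{1,3,2,1} = 0
G(15) = mex{0,2,3,2} = 1
G(16) = mex{1,3,2,3} = 0
G(17) = mex{0,0,3,2} = 1
G(18) = mex{1,1,0,3} = 2
G(19) = mex{2,0,1,2} = 3
G(20) = mex{3,1,0,3} = 2
G(21) = mex{2,0,1,0} = 3
G(22) = mex{3,1,0,1} = 2
G_A(22) = 2.
Heap B, S = {2, 3, 5, 7}:
G(0) = 0
G(1) = mex{} = 0
G(2) = mex{0} = 1
G(3) = mex{0,0} = 1
G(4) = mex{1,0} = 2
G(5) = mex{1,1,0} = 2
G(6) = mex{2,1,0} = 3
G(7) = mex{2,2,1,0} = 3
G(8) = mex{3,2,1,0} = 4
G(9) = mex{3,3,2,1} = 0
G(10) = mex{4,3,2,1} = 0
G(11) = mex{0,4,3,2} = 1
G(12) = mex{0,0,3,2} = 1
G(13) = mex{1,0,4,3} = 2
G(14) = mex{1,1,0,3} = 2
G(15) = mex{2,1,0,4} = 3
G(16) = mex{2,2,1,0} = 3
G(17) = mex{3,2,1,0} = 4
G(18) = mex{3,3,2,1} = 0
G_B(18) = 0.
Combined Grundy value = 2 ⊕ 0 = 2.

2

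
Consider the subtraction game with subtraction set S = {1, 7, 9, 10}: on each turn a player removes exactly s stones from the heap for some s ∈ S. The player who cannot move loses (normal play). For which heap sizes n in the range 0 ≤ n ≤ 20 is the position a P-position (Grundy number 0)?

G(0) = 0
G(1) = mex{0} = 1
G(2) = mex{1} = 0
G(3) = mex{0} = 1
G(4) = mex{1} = 0
G(5) = mex{0} = 1
G(6) = mex{1} = 0
G(7) = mex{0,0} = 1
G(8) = mex{1,1} = 0
G(9) = mex{0,0,0} = 1
G(10) = mex{1,1,1,0} = 2
G(11) = mex{2,0,0,1} = 3
G(12) = mex{3,1,1,0} = 2
G(13) = mex{2,0,0,1} = 3
G(14) = mex{3,1,1,0} = 2
G(15) = mex{2,0,0,1} = 3
G(16) = mex{3,1,1,0} = 2
G(17) = mex{2,2,0,1} = 3
G(18) = mex{3,3,1,0} = 2
G(19) = mex{2,2,2,1} = 0
G(20) = mex{0,3,3,2} = 1
P-positions are exactly the n with G(n) = 0.

0, 2, 4, 6, 8, 19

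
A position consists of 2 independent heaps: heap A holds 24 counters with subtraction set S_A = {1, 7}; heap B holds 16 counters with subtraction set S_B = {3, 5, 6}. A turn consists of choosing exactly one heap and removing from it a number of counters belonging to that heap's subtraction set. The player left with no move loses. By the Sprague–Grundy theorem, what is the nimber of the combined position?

2

Heap A, S = {1, 7}:
n :  0  1  2  3  4  5  6  7  8  9 10 11 12 13 14 15 16 17 18 19 20 21 22 23 24
G :  0  1  0  1  0  1  0  1  0  1  0  1  0  1  0  1  0  1  0  1  0  1  0  1  0
G_A(24) = 0.
Heap B, S = {3, 5, 6}:
n :  0  1  2  3  4  5  6  7  8  9 10 11 12 13 14 15 16
G :  0  0  0  1  1  1  2  2  2  0  0  0  1  1  1  2  2
G_B(16) = 2.
Combined Grundy value = 0 ⊕ 2 = 2.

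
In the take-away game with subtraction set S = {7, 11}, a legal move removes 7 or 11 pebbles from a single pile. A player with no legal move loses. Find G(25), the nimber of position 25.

1

n :  0  1  2  3  4  5  6  7  8  9 10 11 12 13 14 15 16 17 18 19 20 21 22 23 24 25
G :  0  0  0  0  0  0  0  1  1  1  1  1  1  1  2  2  2  2  0  0  0  0  0  0  0  1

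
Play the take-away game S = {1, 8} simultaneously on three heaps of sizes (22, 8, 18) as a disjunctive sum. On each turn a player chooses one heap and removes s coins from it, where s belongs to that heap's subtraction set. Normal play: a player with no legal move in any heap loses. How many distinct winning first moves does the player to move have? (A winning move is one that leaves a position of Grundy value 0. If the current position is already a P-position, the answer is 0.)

2

All heaps use S = {1, 8}:
n :  0  1  2  3  4  5  6  7  8  9 10 11 12 13 14 15 16 17 18 19 20 21 22
G :  0  1  0  1  0  1  0  1  2  0  1  0  1  0  1  0  1  2  0  1  0  1  0
Heap A: G(22) = 0.
Heap B: G(8) = 2.
Heap C: G(18) = 0.
Combined Grundy value = 0 ⊕ 2 ⊕ 0 = 2.
A winning move leaves total XOR = 0, i.e. changes one component's Grundy value g to g ⊕ X where X is the current total.
Heap A: need g' = 0⊕2 = 2. Options: 22−1→G=1, 22−8→G=1. Hits: 0.
Heap B: need g' = 2⊕2 = 0. Options: 8−1→G=1, 8−8→G=0. Hits: 1.
Heap C: need g' = 0⊕2 = 2. Options: 18−1→G=2, 18−8→G=1. Hits: 1.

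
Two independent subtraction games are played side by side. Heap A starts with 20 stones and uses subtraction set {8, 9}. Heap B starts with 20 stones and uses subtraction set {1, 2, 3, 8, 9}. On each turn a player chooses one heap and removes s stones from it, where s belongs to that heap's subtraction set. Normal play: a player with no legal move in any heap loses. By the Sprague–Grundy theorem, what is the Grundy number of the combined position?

Heap A, S = {8, 9}:
n :  0  1  2  3  4  5  6  7  8  9 10 11 12 13 14 15 16 17 18 19 20
G :  0  0  0  0  0  0  0  0  1  1  1  1  1  1  1  1  2  0  0  0  0
G_A(20) = 0.
Heap B, S = {1, 2, 3, 8, 9}:
G(0) = 0
G(1) = mex{0} = 1
G(2) = mex{1,0} = 2
G(3) = mex{2,1,0} = 3
G(4) = mex{3,2,1} = 0
G(5) = mex{0,3,2} = 1
G(6) = mex{1,0,3} = 2
G(7) = mex{2,1,0} = 3
G(8) = mex{3,2,1,0} = 4
G(9) = mex{4,3,2,1,0} = 5
G(10) = mex{5,4,3,2,1} = 0
G(11) = mex{0,5,4,3,2} = 1
G(12) = mex{1,0,5,0,3} = 2
G(13) = mex{2,1,0,1,0} = 3
G(14) = mex{3,2,1,2,1} = 0
G(15) = mex{0,3,2,3,2} = 1
G(16) = mex{1,0,3,4,3} = 2
G(17) = mex{2,1,0,5,4} = 3
G(18) = mex{3,2,1,0,5} = 4
G(19) = mex{4,3,2,1,0} = 5
G(20) = mex{5,4,3,2,1} = 0
G_B(20) = 0.
Combined Grundy value = 0 ⊕ 0 = 0.

0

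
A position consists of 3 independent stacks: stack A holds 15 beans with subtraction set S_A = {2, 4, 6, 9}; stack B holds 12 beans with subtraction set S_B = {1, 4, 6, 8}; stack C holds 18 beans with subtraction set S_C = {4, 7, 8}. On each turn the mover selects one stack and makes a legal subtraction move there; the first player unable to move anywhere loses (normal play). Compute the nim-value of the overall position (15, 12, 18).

Stack A, S = {2, 4, 6, 9}:
n :  0  1  2  3  4  5  6  7  8  9 10 11 12 13 14 15
G :  0  0  1  1  2  2  3  3  0  4  1  0  2  1  3  2
G_A(15) = 2.
Stack B, S = {1, 4, 6, 8}:
G(0) = 0
G(1) = mex{0} = 1
G(2) = mex{1} = 0
G(3) = mex{0} = 1
G(4) = mex{1,0} = 2
G(5) = mex{2,1} = 0
G(6) = mex{0,0,0} = 1
G(7) = mex{1,1,1} = 0
G(8) = mex{0,2,0,0} = 1
G(9) = mex{1,0,1,1} = 2
G(10) = mex{2,1,2,0} = 3
G(11) = mex{3,0,0,1} = 2
G(12) = mex{2,1,1,2} = 0
G_B(12) = 0.
Stack C, S = {4, 7, 8}:
n :  0  1  2  3  4  5  6  7  8  9 10 11 12 13 14 15 16 17 18
G :  0  0  0  0  1  1  1  1  2  2  2  2  0  0  0  0  1  1  1
G_C(18) = 1.
Combined Grundy value = 2 ⊕ 0 ⊕ 1 = 3.

3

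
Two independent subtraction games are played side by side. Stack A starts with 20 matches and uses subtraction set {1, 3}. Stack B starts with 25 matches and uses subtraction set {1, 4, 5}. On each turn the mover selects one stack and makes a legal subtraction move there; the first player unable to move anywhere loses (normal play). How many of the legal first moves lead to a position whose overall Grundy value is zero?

3

Stack A, S = {1, 3}:
n :  0  1  2  3  4  5  6  7  8  9 10 11 12 13 14 15 16 17 18 19 20
G :  0  1  0  1  0  1  0  1  0  1  0  1  0  1  0  1  0  1  0  1  0
G_A(20) = 0.
Stack B, S = {1, 4, 5}:
G(0) = 0
G(1) = mex{0} = 1
G(2) = mex{1} = 0
G(3) = mex{0} = 1
G(4) = mex{1,0} = 2
G(5) = mex{2,1,0} = 3
G(6) = mex{3,0,1} = 2
G(7) = mex{2,1,0} = 3
G(8) = mex{3,2,1} = 0
G(9) = mex{0,3,2} = 1
G(10) = mex{1,2,3} = 0
G(11) = mex{0,3,2} = 1
G(12) = mex{1,0,3} = 2
G(13) = mex{2,1,0} = 3
G(14) = mex{3,0,1} = 2
G(15) = mex{2,1,0} = 3
G(16) = mex{3,2,1} = 0
G(17) = mex{0,3,2} = 1
G(18) = mex{1,2,3} = 0
G(19) = mex{0,3,2} = 1
G(20) = mex{1,0,3} = 2
G(21) = mex{2,1,0} = 3
G(22) = mex{3,0,1} = 2
G(23) = mex{2,1,0} = 3
G(24) = mex{3,2,1} = 0
G(25) = mex{0,3,2} = 1
G_B(25) = 1.
Combined Grundy value = 0 ⊕ 1 = 1.
A winning move leaves total XOR = 0, i.e. changes one component's Grundy value g to g ⊕ X where X is the current total.
Stack A: need g' = 0⊕1 = 1. Options: 20−1→G=1, 20−3→G=1. Hits: 2.
Stack B: need g' = 1⊕1 = 0. Options: 25−1→G=0, 25−4→G=3, 25−5→G=2. Hits: 1.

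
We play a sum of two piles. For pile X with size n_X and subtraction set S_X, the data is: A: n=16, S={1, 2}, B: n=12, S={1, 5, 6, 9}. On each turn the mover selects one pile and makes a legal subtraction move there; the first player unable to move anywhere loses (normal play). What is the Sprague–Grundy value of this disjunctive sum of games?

1

Pile A, S = {1, 2}:
n :  0  1  2  3  4  5  6  7  8  9 10 11 12 13 14 15 16
G :  0  1  2  0  1  2  0  1  2  0  1  2  0  1  2  0  1
G_A(16) = 1.
Pile B, S = {1, 5, 6, 9}:
n :  0  1  2  3  4  5  6  7  8  9 10 11 12
G :  0  1  0  1  0  1  2  3  2  3  2  3  0
G_B(12) = 0.
Combined Grundy value = 1 ⊕ 0 = 1.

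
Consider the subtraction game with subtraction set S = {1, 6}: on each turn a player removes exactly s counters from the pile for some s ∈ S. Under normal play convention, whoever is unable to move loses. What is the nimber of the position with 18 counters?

0

G(0) = 0
G(1) = mex{0} = 1
G(2) = mex{1} = 0
G(3) = mex{0} = 1
G(4) = mex{1} = 0
G(5) = mex{0} = 1
G(6) = mex{1,0} = 2
G(7) = mex{2,1} = 0
G(8) = mex{0,0} = 1
G(9) = mex{1,1} = 0
G(10) = mex{0,0} = 1
G(11) = mex{1,1} = 0
G(12) = mex{0,2} = 1
G(13) = mex{1,0} = 2
G(14) = mex{2,1} = 0
G(15) = mex{0,0} = 1
G(16) = mex{1,1} = 0
G(17) = mex{0,0} = 1
G(18) = mex{1,1} = 0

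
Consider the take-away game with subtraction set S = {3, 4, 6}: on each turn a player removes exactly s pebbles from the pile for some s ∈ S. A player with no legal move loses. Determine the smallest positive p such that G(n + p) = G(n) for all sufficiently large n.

n :  0  1  2  3  4  5  6  7  8  9 10 11 12 13 14 15 16 17 18 19
G :  0  0  0  1  1  1  2  2  2  0  0  0  1  1  1  2  2  2  0  0
G(n+9) = G(n) holds for n = 0,…,5 (a full window of length max(S) = 6), so the sequence is purely periodic with period 9.

9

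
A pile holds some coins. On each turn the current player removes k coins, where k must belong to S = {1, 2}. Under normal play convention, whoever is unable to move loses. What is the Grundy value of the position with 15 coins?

0

G(0) = 0
G(1) = mex{0} = 1
G(2) = mex{1,0} = 2
G(3) = mex{2,1} = 0
G(4) = mex{0,2} = 1
G(5) = mex{1,0} = 2
G(6) = mex{2,1} = 0
G(7) = mex{0,2} = 1
G(8) = mex{1,0} = 2
G(9) = mex{2,1} = 0
G(10) = mex{0,2} = 1
G(11) = mex{1,0} = 2
G(12) = mex{2,1} = 0
G(13) = mex{0,2} = 1
G(14) = mex{1,0} = 2
G(15) = mex{2,1} = 0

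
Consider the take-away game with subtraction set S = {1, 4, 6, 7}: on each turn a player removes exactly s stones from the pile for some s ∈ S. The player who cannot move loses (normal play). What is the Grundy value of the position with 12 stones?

G(0) = 0
G(1) = mex{0} = 1
G(2) = mex{1} = 0
G(3) = mex{0} = 1
G(4) = mex{1,0} = 2
G(5) = mex{2,1} = 0
G(6) = mex{0,0,0} = 1
G(7) = mex{1,1,1,0} = 2
G(8) = mex{2,2,0,1} = 3
G(9) = mex{3,0,1,0} = 2
G(10) = mex{2,1,2,1} = 0
G(11) = mex{0,2,0,2} = 1
G(12) = mex{1,3,1,0} = 2

2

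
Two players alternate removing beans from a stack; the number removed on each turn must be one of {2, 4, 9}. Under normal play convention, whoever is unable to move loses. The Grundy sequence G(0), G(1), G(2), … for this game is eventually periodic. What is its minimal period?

G(0) = 0
G(1) = mex{} = 0
G(2) = mex{0} = 1
G(3) = mex{0} = 1
G(4) = mex{1,0} = 2
G(5) = mex{1,0} = 2
G(6) = mex{2,1} = 0
G(7) = mex{2,1} = 0
G(8) = mex{0,2} = 1
G(9) = mex{0,2,0} = 1
G(10) = mex{1,0,0} = 2
G(11) = mex{1,0,1} = 2
G(12) = mex{2,1,1} = 0
G(13) = mex{2,1,2} = 0
G(14) = mex{0,2,2} = 1
G(15) = mex{0,2,0} = 1
G(16) = mex{1,0,0} = 2
G(n+6) = G(n) holds for n = 0,…,8 (a full window of length max(S) = 9), so the sequence is purely periodic with period 6.

6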